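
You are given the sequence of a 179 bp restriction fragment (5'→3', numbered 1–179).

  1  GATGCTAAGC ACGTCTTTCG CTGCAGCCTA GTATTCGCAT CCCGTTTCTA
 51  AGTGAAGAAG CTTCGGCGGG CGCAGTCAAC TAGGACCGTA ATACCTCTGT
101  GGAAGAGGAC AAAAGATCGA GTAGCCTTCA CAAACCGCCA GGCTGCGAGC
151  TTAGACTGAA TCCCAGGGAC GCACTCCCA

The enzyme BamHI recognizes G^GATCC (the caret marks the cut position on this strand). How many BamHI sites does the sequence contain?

No occurrence of GGATCC is present in the sequence.
BamHI does not cut: 0 sites.

0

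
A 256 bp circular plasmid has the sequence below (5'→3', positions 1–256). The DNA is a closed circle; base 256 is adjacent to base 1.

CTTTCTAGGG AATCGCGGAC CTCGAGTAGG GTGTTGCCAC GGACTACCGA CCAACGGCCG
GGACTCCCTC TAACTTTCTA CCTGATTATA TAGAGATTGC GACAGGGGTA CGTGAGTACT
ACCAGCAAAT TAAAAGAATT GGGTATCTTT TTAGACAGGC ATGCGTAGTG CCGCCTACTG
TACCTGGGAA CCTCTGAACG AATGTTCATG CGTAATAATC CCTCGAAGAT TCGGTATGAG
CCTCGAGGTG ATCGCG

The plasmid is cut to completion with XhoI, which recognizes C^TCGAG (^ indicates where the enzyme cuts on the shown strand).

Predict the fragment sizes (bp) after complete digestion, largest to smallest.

XhoI sites (CTCGAG) start at positions 21, 242.
XhoI cuts after the first base of each site, so after positions 21, 242.
Circular molecule, 2 cuts → 2 fragments:
  22–242 → 221 bp
  243–256 then 1–21 → 14 + 21 = 35 bp
Sorted largest to smallest: 221, 35 bp.

221, 35 bp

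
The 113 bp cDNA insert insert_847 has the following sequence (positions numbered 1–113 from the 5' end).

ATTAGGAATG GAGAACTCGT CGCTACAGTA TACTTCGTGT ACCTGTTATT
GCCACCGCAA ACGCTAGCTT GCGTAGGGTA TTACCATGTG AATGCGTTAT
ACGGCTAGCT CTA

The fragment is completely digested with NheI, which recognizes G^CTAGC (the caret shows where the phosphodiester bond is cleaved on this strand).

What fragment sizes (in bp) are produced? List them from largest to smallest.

NheI sites (GCTAGC) start at positions 63, 104.
NheI cuts after the first base of each site, so after positions 63, 104.
Linear molecule, 2 cuts → 3 fragments:
  1–63 → 63 bp
  64–104 → 41 bp
  105–113 → 9 bp
Sorted largest to smallest: 63, 41, 9 bp.

63, 41, 9 bp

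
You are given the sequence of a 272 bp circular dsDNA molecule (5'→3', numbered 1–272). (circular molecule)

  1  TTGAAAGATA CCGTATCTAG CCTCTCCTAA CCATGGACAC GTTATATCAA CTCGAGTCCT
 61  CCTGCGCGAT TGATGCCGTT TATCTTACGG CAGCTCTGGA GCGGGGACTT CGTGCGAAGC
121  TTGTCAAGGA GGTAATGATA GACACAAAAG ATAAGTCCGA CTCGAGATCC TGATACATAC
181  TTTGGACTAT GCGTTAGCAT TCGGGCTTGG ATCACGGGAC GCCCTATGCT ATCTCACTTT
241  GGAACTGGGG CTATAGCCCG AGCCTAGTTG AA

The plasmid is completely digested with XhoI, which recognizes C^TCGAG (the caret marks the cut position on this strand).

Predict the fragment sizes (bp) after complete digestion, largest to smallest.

XhoI sites (CTCGAG) start at positions 51, 161.
XhoI cuts after the first base of each site, so after positions 51, 161.
Circular molecule, 2 cuts → 2 fragments:
  52–161 → 110 bp
  162–272 then 1–51 → 111 + 51 = 162 bp
Sorted largest to smallest: 162, 110 bp.

162, 110 bp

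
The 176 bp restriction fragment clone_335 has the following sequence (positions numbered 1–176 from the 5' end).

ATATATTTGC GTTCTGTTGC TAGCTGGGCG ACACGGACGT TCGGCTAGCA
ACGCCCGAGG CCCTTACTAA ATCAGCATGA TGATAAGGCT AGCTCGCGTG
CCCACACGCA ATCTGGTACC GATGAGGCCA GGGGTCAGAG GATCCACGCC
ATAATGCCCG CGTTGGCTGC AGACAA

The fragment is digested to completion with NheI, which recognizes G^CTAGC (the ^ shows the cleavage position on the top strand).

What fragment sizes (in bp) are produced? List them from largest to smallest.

NheI sites (GCTAGC) start at positions 19, 44, 88.
NheI cuts after the first base of each site, so after positions 19, 44, 88.
Linear molecule, 3 cuts → 4 fragments:
  1–19 → 19 bp
  20–44 → 25 bp
  45–88 → 44 bp
  89–176 → 88 bp
Sorted largest to smallest: 88, 44, 25, 19 bp.

88, 44, 25, 19 bp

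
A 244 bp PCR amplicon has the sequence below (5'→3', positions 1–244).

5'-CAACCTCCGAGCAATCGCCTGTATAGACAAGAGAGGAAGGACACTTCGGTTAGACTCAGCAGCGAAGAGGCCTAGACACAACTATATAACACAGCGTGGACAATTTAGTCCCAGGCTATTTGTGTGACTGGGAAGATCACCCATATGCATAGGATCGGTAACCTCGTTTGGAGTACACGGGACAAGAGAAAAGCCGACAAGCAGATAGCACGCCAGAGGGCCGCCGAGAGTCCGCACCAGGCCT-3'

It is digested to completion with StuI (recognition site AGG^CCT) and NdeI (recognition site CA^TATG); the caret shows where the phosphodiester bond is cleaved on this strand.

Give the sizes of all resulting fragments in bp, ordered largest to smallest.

98, 73, 70, 3 bp

StuI sites (AGGCCT) start at positions 68, 239.
StuI cuts after base 3 of each site, so after positions 70, 241.
The NdeI site (CATATG) starts at position 142.
NdeI cuts after base 2 of each site, so after position 143.
Combined cut positions: 70, 143, 241.
Linear molecule, 3 cuts → 4 fragments:
  1–70 → 70 bp
  71–143 → 73 bp
  144–241 → 98 bp
  242–244 → 3 bp
Sorted largest to smallest: 98, 73, 70, 3 bp.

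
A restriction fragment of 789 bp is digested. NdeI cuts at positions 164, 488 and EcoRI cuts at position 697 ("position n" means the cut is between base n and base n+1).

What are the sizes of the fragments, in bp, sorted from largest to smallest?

Combined cut positions (sorted): 164, 488, 697.
Linear molecule, 3 cuts → 4 fragments:
  164 − 0 = 164 bp
  488 − 164 = 324 bp
  697 − 488 = 209 bp
  789 − 697 = 92 bp
Sorted largest to smallest: 324, 209, 164, 92 bp.

324, 209, 164, 92 bp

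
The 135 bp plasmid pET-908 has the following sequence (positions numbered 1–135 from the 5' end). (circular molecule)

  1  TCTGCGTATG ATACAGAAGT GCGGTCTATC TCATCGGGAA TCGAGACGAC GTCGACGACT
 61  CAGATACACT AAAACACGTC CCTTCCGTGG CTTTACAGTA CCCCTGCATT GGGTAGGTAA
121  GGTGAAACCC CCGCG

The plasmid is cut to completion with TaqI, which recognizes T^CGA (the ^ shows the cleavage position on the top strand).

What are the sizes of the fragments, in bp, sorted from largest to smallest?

TaqI sites (TCGA) start at positions 41, 52.
TaqI cuts after the first base of each site, so after positions 41, 52.
Circular molecule, 2 cuts → 2 fragments:
  42–52 → 11 bp
  53–135 then 1–41 → 83 + 41 = 124 bp
Sorted largest to smallest: 124, 11 bp.

124, 11 bp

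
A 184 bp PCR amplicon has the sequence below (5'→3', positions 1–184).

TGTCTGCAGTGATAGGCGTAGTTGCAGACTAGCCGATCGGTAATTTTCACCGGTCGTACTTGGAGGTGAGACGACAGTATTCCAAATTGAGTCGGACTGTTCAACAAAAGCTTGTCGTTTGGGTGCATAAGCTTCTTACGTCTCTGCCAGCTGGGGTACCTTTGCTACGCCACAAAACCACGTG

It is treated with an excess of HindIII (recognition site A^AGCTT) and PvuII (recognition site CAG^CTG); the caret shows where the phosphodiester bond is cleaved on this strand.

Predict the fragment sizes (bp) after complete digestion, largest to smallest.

108, 34, 21, 21 bp

HindIII sites (AAGCTT) start at positions 108, 129.
HindIII cuts after the first base of each site, so after positions 108, 129.
The PvuII site (CAGCTG) starts at position 148.
PvuII cuts after base 3 of each site, so after position 150.
Combined cut positions: 108, 129, 150.
Linear molecule, 3 cuts → 4 fragments:
  1–108 → 108 bp
  109–129 → 21 bp
  130–150 → 21 bp
  151–184 → 34 bp
Sorted largest to smallest: 108, 34, 21, 21 bp.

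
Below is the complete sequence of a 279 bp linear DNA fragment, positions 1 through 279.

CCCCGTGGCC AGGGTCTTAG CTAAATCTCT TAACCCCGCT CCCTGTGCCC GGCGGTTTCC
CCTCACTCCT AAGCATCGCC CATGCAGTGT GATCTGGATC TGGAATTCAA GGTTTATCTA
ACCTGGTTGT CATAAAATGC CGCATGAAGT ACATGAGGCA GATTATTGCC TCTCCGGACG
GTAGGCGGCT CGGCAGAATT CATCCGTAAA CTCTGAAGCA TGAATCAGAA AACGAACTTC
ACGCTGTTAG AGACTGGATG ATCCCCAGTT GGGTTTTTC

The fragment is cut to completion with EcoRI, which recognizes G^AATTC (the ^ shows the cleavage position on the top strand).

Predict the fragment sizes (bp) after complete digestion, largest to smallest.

EcoRI sites (GAATTC) start at positions 103, 196.
EcoRI cuts after the first base of each site, so after positions 103, 196.
Linear molecule, 2 cuts → 3 fragments:
  1–103 → 103 bp
  104–196 → 93 bp
  197–279 → 83 bp
Sorted largest to smallest: 103, 93, 83 bp.

103, 93, 83 bp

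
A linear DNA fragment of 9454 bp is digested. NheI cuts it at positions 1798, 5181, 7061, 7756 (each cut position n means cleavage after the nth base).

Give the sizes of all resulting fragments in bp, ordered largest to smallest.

Linear molecule, 4 cuts → 5 fragments:
  1798 − 0 = 1798 bp
  5181 − 1798 = 3383 bp
  7061 − 5181 = 1880 bp
  7756 − 7061 = 695 bp
  9454 − 7756 = 1698 bp
Sorted largest to smallest: 3383, 1880, 1798, 1698, 695 bp.

3383, 1880, 1798, 1698, 695 bp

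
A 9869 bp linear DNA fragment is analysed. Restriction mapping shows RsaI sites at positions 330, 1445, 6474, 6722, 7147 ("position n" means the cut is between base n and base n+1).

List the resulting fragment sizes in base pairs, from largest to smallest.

Linear molecule, 5 cuts → 6 fragments:
  330 − 0 = 330 bp
  1445 − 330 = 1115 bp
  6474 − 1445 = 5029 bp
  6722 − 6474 = 248 bp
  7147 − 6722 = 425 bp
  9869 − 7147 = 2722 bp
Sorted largest to smallest: 5029, 2722, 1115, 425, 330, 248 bp.

5029, 2722, 1115, 425, 330, 248 bp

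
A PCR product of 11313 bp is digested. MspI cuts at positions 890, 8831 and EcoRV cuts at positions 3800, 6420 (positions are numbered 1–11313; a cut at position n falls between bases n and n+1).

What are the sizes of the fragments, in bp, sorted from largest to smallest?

2910, 2620, 2482, 2411, 890 bp

Combined cut positions (sorted): 890, 3800, 6420, 8831.
Linear molecule, 4 cuts → 5 fragments:
  890 − 0 = 890 bp
  3800 − 890 = 2910 bp
  6420 − 3800 = 2620 bp
  8831 − 6420 = 2411 bp
  11313 − 8831 = 2482 bp
Sorted largest to smallest: 2910, 2620, 2482, 2411, 890 bp.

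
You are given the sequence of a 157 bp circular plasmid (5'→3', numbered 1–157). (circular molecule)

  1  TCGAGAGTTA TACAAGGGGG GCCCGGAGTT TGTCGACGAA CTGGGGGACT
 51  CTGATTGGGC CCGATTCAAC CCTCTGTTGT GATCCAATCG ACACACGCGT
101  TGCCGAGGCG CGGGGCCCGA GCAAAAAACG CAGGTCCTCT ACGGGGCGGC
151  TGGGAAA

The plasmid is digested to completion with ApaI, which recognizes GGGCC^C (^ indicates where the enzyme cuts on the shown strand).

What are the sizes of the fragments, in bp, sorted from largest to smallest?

ApaI sites (GGGCCC) start at positions 19, 57, 113.
ApaI cuts after base 5 of each site (before the last base), so after positions 23, 61, 117.
Circular molecule, 3 cuts → 3 fragments:
  24–61 → 38 bp
  62–117 → 56 bp
  118–157 then 1–23 → 40 + 23 = 63 bp
Sorted largest to smallest: 63, 56, 38 bp.

63, 56, 38 bp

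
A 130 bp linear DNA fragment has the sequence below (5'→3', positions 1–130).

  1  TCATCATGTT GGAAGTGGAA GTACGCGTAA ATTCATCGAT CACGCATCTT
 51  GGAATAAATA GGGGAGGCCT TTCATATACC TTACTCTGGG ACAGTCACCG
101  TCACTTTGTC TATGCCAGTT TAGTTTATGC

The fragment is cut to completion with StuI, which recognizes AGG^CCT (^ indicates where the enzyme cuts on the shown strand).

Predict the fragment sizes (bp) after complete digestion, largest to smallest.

67, 63 bp

The StuI site (AGGCCT) starts at position 65.
StuI cuts after base 3 of each site, so after position 67.
Linear molecule, 1 cut → 2 fragments:
  1–67 → 67 bp
  68–130 → 63 bp
Sorted largest to smallest: 67, 63 bp.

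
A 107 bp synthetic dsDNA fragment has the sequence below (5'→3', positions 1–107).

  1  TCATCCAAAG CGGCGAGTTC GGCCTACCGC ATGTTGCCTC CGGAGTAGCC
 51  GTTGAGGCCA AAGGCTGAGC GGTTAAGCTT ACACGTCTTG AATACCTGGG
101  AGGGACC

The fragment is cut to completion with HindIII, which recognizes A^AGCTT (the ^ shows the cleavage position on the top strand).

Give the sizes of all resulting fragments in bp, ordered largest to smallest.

The HindIII site (AAGCTT) starts at position 75.
HindIII cuts after the first base of each site, so after position 75.
Linear molecule, 1 cut → 2 fragments:
  1–75 → 75 bp
  76–107 → 32 bp
Sorted largest to smallest: 75, 32 bp.

75, 32 bp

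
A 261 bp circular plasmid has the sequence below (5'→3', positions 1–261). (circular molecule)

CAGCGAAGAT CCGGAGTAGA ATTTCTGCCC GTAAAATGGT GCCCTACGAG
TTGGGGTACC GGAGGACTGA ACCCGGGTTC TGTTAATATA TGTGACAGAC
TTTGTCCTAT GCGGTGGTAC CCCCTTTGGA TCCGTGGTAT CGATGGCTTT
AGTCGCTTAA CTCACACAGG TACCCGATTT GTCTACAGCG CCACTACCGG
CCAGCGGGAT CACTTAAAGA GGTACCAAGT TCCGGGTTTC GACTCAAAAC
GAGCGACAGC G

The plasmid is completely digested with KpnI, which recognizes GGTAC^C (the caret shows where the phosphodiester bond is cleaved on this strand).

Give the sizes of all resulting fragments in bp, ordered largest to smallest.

KpnI sites (GGTACC) start at positions 55, 116, 169, 221.
KpnI cuts after base 5 of each site (before the last base), so after positions 59, 120, 173, 225.
Circular molecule, 4 cuts → 4 fragments:
  60–120 → 61 bp
  121–173 → 53 bp
  174–225 → 52 bp
  226–261 then 1–59 → 36 + 59 = 95 bp
Sorted largest to smallest: 95, 61, 53, 52 bp.

95, 61, 53, 52 bp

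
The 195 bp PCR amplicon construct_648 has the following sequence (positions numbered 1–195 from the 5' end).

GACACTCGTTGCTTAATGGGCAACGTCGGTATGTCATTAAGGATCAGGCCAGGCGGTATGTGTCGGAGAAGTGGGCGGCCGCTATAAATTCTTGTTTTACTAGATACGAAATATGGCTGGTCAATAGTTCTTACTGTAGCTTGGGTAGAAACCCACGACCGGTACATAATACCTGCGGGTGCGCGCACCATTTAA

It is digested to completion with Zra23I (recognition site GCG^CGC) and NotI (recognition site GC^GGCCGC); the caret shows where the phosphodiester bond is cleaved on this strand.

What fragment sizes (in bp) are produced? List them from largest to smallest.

107, 76, 12 bp

The Zra23I site (GCGCGC) starts at position 181.
Zra23I cuts after base 3 of each site, so after position 183.
The NotI site (GCGGCCGC) starts at position 75.
NotI cuts after base 2 of each site, so after position 76.
Combined cut positions: 76, 183.
Linear molecule, 2 cuts → 3 fragments:
  1–76 → 76 bp
  77–183 → 107 bp
  184–195 → 12 bp
Sorted largest to smallest: 107, 76, 12 bp.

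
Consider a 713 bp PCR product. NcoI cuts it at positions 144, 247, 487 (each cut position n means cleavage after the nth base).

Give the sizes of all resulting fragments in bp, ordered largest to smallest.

240, 226, 144, 103 bp

Linear molecule, 3 cuts → 4 fragments:
  144 − 0 = 144 bp
  247 − 144 = 103 bp
  487 − 247 = 240 bp
  713 − 487 = 226 bp
Sorted largest to smallest: 240, 226, 144, 103 bp.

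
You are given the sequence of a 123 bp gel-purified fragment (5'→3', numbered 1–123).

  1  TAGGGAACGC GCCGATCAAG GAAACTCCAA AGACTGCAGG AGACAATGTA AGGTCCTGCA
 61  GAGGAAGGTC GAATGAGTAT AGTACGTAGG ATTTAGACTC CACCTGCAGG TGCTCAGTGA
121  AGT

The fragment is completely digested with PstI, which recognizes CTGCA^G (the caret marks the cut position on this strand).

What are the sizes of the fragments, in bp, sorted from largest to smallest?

48, 38, 22, 15 bp

PstI sites (CTGCAG) start at positions 34, 56, 104.
PstI cuts after base 5 of each site (before the last base), so after positions 38, 60, 108.
Linear molecule, 3 cuts → 4 fragments:
  1–38 → 38 bp
  39–60 → 22 bp
  61–108 → 48 bp
  109–123 → 15 bp
Sorted largest to smallest: 48, 38, 22, 15 bp.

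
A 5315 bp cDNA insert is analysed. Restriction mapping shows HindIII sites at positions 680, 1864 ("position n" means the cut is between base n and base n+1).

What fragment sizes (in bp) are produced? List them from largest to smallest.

3451, 1184, 680 bp

Linear molecule, 2 cuts → 3 fragments:
  680 − 0 = 680 bp
  1864 − 680 = 1184 bp
  5315 − 1864 = 3451 bp
Sorted largest to smallest: 3451, 1184, 680 bp.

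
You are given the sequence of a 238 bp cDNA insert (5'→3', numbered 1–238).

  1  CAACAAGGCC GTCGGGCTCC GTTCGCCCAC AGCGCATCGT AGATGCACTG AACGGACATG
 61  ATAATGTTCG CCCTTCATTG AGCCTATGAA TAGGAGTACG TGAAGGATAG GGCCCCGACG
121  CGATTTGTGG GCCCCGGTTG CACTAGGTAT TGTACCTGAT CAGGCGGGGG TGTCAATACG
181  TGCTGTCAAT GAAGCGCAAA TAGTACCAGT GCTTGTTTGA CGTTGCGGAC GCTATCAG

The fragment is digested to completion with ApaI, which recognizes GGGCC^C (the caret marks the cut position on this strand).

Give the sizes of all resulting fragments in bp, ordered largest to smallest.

ApaI sites (GGGCCC) start at positions 110, 129.
ApaI cuts after base 5 of each site (before the last base), so after positions 114, 133.
Linear molecule, 2 cuts → 3 fragments:
  1–114 → 114 bp
  115–133 → 19 bp
  134–238 → 105 bp
Sorted largest to smallest: 114, 105, 19 bp.

114, 105, 19 bp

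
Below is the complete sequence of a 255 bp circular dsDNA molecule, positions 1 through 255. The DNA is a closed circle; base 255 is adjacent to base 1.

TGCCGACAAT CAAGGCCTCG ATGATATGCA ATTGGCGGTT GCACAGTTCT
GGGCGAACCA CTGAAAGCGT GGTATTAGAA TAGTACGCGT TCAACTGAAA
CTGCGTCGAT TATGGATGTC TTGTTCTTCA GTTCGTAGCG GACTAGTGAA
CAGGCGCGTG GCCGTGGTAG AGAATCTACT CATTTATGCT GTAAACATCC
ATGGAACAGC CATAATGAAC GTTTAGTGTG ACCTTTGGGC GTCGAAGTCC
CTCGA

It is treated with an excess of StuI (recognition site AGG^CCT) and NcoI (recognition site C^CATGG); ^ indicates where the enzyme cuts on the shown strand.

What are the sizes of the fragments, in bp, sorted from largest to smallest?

184, 71 bp

The StuI site (AGGCCT) starts at position 13.
StuI cuts after base 3 of each site, so after position 15.
The NcoI site (CCATGG) starts at position 199.
NcoI cuts after the first base of each site, so after position 199.
Combined cut positions: 15, 199.
Circular molecule, 2 cuts → 2 fragments:
  16–199 → 184 bp
  200–255 then 1–15 → 56 + 15 = 71 bp
Sorted largest to smallest: 184, 71 bp.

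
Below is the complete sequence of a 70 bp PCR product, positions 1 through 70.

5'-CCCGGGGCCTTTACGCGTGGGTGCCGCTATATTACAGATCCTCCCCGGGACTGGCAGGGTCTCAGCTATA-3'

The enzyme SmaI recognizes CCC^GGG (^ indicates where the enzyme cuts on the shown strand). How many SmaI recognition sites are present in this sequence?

CCCGGG occurs starting at positions 1, 44.
SmaI cuts at 2 sites.

2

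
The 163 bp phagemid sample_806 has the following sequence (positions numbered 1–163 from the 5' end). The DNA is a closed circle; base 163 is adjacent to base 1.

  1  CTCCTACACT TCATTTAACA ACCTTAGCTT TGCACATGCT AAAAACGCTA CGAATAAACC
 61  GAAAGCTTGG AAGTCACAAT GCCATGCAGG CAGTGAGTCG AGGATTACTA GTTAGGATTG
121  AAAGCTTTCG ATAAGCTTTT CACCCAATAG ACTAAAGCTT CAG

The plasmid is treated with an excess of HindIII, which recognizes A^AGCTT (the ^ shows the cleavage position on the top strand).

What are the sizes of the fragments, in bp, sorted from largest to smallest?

HindIII sites (AAGCTT) start at positions 63, 122, 133, 155.
HindIII cuts after the first base of each site, so after positions 63, 122, 133, 155.
Circular molecule, 4 cuts → 4 fragments:
  64–122 → 59 bp
  123–133 → 11 bp
  134–155 → 22 bp
  156–163 then 1–63 → 8 + 63 = 71 bp
Sorted largest to smallest: 71, 59, 22, 11 bp.

71, 59, 22, 11 bp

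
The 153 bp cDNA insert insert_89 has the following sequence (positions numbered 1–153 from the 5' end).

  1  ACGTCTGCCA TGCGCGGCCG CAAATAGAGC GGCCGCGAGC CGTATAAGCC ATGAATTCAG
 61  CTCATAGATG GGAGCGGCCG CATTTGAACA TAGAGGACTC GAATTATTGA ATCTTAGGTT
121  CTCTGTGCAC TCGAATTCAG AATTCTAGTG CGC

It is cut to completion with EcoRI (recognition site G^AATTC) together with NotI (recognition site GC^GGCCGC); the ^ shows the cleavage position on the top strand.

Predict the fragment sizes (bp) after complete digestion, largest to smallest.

EcoRI sites (GAATTC) start at positions 53, 133, 140.
EcoRI cuts after the first base of each site, so after positions 53, 133, 140.
NotI sites (GCGGCCGC) start at positions 14, 29, 74.
NotI cuts after base 2 of each site, so after positions 15, 30, 75.
Combined cut positions: 15, 30, 53, 75, 133, 140.
Linear molecule, 6 cuts → 7 fragments:
  1–15 → 15 bp
  16–30 → 15 bp
  31–53 → 23 bp
  54–75 → 22 bp
  76–133 → 58 bp
  134–140 → 7 bp
  141–153 → 13 bp
Sorted largest to smallest: 58, 23, 22, 15, 15, 13, 7 bp.

58, 23, 22, 15, 15, 13, 7 bp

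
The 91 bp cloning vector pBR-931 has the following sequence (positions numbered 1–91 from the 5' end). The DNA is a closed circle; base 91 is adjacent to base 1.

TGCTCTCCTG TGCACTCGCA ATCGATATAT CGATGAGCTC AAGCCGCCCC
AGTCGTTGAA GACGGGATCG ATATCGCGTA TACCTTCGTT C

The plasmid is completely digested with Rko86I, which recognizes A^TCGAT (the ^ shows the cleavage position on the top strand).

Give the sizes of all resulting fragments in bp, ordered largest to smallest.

Rko86I sites (ATCGAT) start at positions 21, 29, 67.
Rko86I cuts after the first base of each site, so after positions 21, 29, 67.
Circular molecule, 3 cuts → 3 fragments:
  22–29 → 8 bp
  30–67 → 38 bp
  68–91 then 1–21 → 24 + 21 = 45 bp
Sorted largest to smallest: 45, 38, 8 bp.

45, 38, 8 bp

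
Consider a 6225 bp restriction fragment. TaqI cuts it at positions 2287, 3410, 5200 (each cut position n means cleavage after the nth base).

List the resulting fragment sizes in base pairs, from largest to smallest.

Linear molecule, 3 cuts → 4 fragments:
  2287 − 0 = 2287 bp
  3410 − 2287 = 1123 bp
  5200 − 3410 = 1790 bp
  6225 − 5200 = 1025 bp
Sorted largest to smallest: 2287, 1790, 1123, 1025 bp.

2287, 1790, 1123, 1025 bp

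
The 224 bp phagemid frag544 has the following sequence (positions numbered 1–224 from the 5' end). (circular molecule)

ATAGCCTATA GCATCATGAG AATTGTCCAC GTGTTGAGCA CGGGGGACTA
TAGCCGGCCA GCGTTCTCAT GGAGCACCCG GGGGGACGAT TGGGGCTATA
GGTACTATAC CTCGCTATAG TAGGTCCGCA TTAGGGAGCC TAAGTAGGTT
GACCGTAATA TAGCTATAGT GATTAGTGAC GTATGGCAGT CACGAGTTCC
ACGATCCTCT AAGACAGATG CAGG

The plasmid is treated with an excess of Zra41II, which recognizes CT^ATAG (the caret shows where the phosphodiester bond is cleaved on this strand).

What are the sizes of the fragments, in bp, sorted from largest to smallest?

Zra41II sites (CTATAG) start at positions 6, 48, 96, 115, 164.
Zra41II cuts after base 2 of each site, so after positions 7, 49, 97, 116, 165.
Circular molecule, 5 cuts → 5 fragments:
  8–49 → 42 bp
  50–97 → 48 bp
  98–116 → 19 bp
  117–165 → 49 bp
  166–224 then 1–7 → 59 + 7 = 66 bp
Sorted largest to smallest: 66, 49, 48, 42, 19 bp.

66, 49, 48, 42, 19 bp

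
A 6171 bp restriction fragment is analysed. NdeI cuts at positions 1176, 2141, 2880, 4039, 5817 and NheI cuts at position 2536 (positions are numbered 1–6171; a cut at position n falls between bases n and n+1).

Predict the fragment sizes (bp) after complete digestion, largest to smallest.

Combined cut positions (sorted): 1176, 2141, 2536, 2880, 4039, 5817.
Linear molecule, 6 cuts → 7 fragments:
  1176 − 0 = 1176 bp
  2141 − 1176 = 965 bp
  2536 − 2141 = 395 bp
  2880 − 2536 = 344 bp
  4039 − 2880 = 1159 bp
  5817 − 4039 = 1778 bp
  6171 − 5817 = 354 bp
Sorted largest to smallest: 1778, 1176, 1159, 965, 395, 354, 344 bp.

1778, 1176, 1159, 965, 395, 354, 344 bp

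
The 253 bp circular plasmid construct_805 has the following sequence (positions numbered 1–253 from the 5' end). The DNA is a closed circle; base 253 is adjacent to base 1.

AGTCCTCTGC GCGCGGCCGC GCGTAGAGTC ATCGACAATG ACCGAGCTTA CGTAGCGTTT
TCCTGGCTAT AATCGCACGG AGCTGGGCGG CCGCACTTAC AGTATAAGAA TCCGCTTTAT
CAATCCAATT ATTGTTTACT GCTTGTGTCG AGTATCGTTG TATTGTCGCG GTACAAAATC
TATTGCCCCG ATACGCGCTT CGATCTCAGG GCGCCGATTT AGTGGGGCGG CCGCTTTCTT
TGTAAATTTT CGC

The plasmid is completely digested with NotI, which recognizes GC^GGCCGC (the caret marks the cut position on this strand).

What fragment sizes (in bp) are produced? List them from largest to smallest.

140, 74, 39 bp

NotI sites (GCGGCCGC) start at positions 13, 87, 227.
NotI cuts after base 2 of each site, so after positions 14, 88, 228.
Circular molecule, 3 cuts → 3 fragments:
  15–88 → 74 bp
  89–228 → 140 bp
  229–253 then 1–14 → 25 + 14 = 39 bp
Sorted largest to smallest: 140, 74, 39 bp.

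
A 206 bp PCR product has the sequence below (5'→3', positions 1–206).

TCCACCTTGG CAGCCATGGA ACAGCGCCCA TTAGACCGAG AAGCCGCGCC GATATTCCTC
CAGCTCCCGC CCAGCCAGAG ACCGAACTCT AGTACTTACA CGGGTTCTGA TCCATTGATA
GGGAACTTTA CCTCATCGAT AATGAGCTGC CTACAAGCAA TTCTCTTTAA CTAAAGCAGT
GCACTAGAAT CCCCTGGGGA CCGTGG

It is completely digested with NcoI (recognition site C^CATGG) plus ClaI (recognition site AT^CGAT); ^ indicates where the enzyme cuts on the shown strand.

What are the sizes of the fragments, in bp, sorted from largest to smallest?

122, 70, 14 bp

The NcoI site (CCATGG) starts at position 14.
NcoI cuts after the first base of each site, so after position 14.
The ClaI site (ATCGAT) starts at position 135.
ClaI cuts after base 2 of each site, so after position 136.
Combined cut positions: 14, 136.
Linear molecule, 2 cuts → 3 fragments:
  1–14 → 14 bp
  15–136 → 122 bp
  137–206 → 70 bp
Sorted largest to smallest: 122, 70, 14 bp.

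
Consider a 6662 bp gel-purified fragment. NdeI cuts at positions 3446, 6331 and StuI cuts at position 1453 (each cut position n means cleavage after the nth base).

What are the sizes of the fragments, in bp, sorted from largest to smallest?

2885, 1993, 1453, 331 bp

Combined cut positions (sorted): 1453, 3446, 6331.
Linear molecule, 3 cuts → 4 fragments:
  1453 − 0 = 1453 bp
  3446 − 1453 = 1993 bp
  6331 − 3446 = 2885 bp
  6662 − 6331 = 331 bp
Sorted largest to smallest: 2885, 1993, 1453, 331 bp.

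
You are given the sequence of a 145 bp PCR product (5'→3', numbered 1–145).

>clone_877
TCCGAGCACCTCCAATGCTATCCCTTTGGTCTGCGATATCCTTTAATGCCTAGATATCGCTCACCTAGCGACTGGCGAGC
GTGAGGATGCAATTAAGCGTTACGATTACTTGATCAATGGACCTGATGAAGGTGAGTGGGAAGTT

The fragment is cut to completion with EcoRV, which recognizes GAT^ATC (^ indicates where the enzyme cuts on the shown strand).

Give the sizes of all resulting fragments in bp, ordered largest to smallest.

EcoRV sites (GATATC) start at positions 35, 53.
EcoRV cuts after base 3 of each site, so after positions 37, 55.
Linear molecule, 2 cuts → 3 fragments:
  1–37 → 37 bp
  38–55 → 18 bp
  56–145 → 90 bp
Sorted largest to smallest: 90, 37, 18 bp.

90, 37, 18 bp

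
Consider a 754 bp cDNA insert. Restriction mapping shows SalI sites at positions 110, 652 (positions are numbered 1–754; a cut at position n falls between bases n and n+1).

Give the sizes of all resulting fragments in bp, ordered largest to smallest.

Linear molecule, 2 cuts → 3 fragments:
  110 − 0 = 110 bp
  652 − 110 = 542 bp
  754 − 652 = 102 bp
Sorted largest to smallest: 542, 110, 102 bp.

542, 110, 102 bp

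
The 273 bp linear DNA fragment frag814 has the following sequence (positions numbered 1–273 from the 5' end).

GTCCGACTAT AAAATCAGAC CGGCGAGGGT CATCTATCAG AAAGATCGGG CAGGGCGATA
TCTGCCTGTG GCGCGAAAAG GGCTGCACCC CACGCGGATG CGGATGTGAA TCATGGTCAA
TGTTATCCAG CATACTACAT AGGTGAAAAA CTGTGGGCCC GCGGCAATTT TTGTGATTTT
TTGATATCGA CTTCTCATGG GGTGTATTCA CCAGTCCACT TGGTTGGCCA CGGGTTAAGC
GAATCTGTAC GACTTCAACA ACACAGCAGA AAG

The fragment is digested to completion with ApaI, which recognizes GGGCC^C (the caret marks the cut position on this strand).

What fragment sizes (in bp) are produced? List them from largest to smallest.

159, 114 bp

The ApaI site (GGGCCC) starts at position 155.
ApaI cuts after base 5 of each site (before the last base), so after position 159.
Linear molecule, 1 cut → 2 fragments:
  1–159 → 159 bp
  160–273 → 114 bp
Sorted largest to smallest: 159, 114 bp.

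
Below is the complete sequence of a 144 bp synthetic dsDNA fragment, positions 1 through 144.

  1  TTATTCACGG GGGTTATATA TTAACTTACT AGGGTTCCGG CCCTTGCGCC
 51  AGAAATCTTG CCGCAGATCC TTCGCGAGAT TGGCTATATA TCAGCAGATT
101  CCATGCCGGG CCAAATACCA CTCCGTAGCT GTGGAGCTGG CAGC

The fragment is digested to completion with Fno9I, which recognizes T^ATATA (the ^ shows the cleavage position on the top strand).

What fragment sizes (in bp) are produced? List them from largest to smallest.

70, 59, 15 bp

Fno9I sites (TATATA) start at positions 15, 85.
Fno9I cuts after the first base of each site, so after positions 15, 85.
Linear molecule, 2 cuts → 3 fragments:
  1–15 → 15 bp
  16–85 → 70 bp
  86–144 → 59 bp
Sorted largest to smallest: 70, 59, 15 bp.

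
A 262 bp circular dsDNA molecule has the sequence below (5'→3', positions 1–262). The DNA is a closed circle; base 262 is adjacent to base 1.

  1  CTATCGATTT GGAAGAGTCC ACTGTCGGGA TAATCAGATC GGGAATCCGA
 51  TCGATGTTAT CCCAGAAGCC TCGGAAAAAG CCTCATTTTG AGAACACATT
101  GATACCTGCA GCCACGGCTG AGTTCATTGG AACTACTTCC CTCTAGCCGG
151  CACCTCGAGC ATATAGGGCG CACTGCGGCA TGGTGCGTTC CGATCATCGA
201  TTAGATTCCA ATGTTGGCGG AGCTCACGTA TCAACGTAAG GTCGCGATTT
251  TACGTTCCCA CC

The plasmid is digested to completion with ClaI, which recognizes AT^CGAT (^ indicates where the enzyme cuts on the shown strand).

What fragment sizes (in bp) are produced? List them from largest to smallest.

ClaI sites (ATCGAT) start at positions 3, 50, 196.
ClaI cuts after base 2 of each site, so after positions 4, 51, 197.
Circular molecule, 3 cuts → 3 fragments:
  5–51 → 47 bp
  52–197 → 146 bp
  198–262 then 1–4 → 65 + 4 = 69 bp
Sorted largest to smallest: 146, 69, 47 bp.

146, 69, 47 bp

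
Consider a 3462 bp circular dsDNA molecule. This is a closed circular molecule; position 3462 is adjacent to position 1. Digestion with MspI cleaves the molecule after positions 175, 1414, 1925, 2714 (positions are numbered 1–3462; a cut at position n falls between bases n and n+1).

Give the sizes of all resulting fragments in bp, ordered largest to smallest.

1239, 923, 789, 511 bp

Circular molecule, 4 cuts → 4 fragments:
  1414 − 175 = 1239 bp
  1925 − 1414 = 511 bp
  2714 − 1925 = 789 bp
  wrap: 3462 − 2714 + 175 = 923 bp
Sorted largest to smallest: 1239, 923, 789, 511 bp.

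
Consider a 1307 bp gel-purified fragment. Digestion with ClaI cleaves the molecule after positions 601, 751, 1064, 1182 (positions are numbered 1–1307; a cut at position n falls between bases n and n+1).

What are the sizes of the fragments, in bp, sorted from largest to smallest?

Linear molecule, 4 cuts → 5 fragments:
  601 − 0 = 601 bp
  751 − 601 = 150 bp
  1064 − 751 = 313 bp
  1182 − 1064 = 118 bp
  1307 − 1182 = 125 bp
Sorted largest to smallest: 601, 313, 150, 125, 118 bp.

601, 313, 150, 125, 118 bp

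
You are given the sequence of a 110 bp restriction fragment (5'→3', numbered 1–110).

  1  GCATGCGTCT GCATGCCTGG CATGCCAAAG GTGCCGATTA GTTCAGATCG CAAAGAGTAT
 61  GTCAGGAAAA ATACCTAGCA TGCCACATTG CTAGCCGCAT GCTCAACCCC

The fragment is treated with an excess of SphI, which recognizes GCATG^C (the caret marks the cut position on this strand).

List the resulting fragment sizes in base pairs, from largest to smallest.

58, 19, 10, 9, 9, 5 bp

SphI sites (GCATGC) start at positions 1, 11, 20, 78, 97.
SphI cuts after base 5 of each site (before the last base), so after positions 5, 15, 24, 82, 101.
Linear molecule, 5 cuts → 6 fragments:
  1–5 → 5 bp
  6–15 → 10 bp
  16–24 → 9 bp
  25–82 → 58 bp
  83–101 → 19 bp
  102–110 → 9 bp
Sorted largest to smallest: 58, 19, 10, 9, 9, 5 bp.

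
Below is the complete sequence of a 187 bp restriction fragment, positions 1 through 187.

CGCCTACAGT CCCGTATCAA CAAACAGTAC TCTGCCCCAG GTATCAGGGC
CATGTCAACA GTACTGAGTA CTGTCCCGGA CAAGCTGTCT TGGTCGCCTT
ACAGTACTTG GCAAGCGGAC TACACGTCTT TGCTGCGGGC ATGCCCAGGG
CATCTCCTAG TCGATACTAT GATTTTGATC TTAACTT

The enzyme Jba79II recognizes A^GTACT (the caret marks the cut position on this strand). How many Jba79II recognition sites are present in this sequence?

4

AGTACT occurs starting at positions 26, 60, 67, 103.
Jba79II cuts at 4 sites.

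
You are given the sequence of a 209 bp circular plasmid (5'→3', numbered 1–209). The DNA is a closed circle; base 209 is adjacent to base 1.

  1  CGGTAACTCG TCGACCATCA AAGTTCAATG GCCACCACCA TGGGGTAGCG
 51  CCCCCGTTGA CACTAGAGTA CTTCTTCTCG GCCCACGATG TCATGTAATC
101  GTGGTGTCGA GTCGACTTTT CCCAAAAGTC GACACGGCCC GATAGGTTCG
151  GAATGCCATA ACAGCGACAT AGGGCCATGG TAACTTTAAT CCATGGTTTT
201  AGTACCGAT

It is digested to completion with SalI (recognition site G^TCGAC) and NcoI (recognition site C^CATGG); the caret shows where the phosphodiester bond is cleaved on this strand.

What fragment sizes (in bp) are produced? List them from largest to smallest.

SalI sites (GTCGAC) start at positions 10, 111, 128.
SalI cuts after the first base of each site, so after positions 10, 111, 128.
NcoI sites (CCATGG) start at positions 38, 175, 191.
NcoI cuts after the first base of each site, so after positions 38, 175, 191.
Combined cut positions: 10, 38, 111, 128, 175, 191.
Circular molecule, 6 cuts → 6 fragments:
  11–38 → 28 bp
  39–111 → 73 bp
  112–128 → 17 bp
  129–175 → 47 bp
  176–191 → 16 bp
  192–209 then 1–10 → 18 + 10 = 28 bp
Sorted largest to smallest: 73, 47, 28, 28, 17, 16 bp.

73, 47, 28, 28, 17, 16 bp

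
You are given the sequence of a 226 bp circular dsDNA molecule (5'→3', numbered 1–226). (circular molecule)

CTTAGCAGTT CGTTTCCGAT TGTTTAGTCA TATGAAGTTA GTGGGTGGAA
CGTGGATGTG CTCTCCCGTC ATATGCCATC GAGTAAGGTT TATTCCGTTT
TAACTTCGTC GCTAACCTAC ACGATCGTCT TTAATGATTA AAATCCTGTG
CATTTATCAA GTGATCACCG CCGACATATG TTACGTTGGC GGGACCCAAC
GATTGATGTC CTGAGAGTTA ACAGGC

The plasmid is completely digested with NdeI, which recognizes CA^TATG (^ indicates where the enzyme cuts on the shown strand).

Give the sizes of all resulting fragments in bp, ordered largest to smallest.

105, 80, 41 bp

NdeI sites (CATATG) start at positions 29, 70, 175.
NdeI cuts after base 2 of each site, so after positions 30, 71, 176.
Circular molecule, 3 cuts → 3 fragments:
  31–71 → 41 bp
  72–176 → 105 bp
  177–226 then 1–30 → 50 + 30 = 80 bp
Sorted largest to smallest: 105, 80, 41 bp.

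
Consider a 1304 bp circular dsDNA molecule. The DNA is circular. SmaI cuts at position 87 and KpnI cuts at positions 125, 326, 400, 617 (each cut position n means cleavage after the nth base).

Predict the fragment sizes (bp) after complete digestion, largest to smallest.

Combined cut positions (sorted): 87, 125, 326, 400, 617.
Circular molecule, 5 cuts → 5 fragments:
  125 − 87 = 38 bp
  326 − 125 = 201 bp
  400 − 326 = 74 bp
  617 − 400 = 217 bp
  wrap: 1304 − 617 + 87 = 774 bp
Sorted largest to smallest: 774, 217, 201, 74, 38 bp.

774, 217, 201, 74, 38 bp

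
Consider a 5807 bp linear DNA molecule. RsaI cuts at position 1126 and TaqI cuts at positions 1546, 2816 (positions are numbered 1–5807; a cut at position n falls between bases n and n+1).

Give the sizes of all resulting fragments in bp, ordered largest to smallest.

Combined cut positions (sorted): 1126, 1546, 2816.
Linear molecule, 3 cuts → 4 fragments:
  1126 − 0 = 1126 bp
  1546 − 1126 = 420 bp
  2816 − 1546 = 1270 bp
  5807 − 2816 = 2991 bp
Sorted largest to smallest: 2991, 1270, 1126, 420 bp.

2991, 1270, 1126, 420 bp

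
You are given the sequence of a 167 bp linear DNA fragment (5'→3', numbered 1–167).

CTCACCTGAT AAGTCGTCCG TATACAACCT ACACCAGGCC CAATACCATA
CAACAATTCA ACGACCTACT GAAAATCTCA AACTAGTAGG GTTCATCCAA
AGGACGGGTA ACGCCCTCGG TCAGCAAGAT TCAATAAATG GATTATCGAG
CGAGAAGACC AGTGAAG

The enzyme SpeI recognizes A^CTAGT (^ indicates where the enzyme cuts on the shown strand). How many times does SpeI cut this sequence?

ACTAGT occurs starting at position 82.
SpeI cuts at 1 site.

1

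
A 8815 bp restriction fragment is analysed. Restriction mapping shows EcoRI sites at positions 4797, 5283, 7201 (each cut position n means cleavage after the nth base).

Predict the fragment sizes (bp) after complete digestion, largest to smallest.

4797, 1918, 1614, 486 bp

Linear molecule, 3 cuts → 4 fragments:
  4797 − 0 = 4797 bp
  5283 − 4797 = 486 bp
  7201 − 5283 = 1918 bp
  8815 − 7201 = 1614 bp
Sorted largest to smallest: 4797, 1918, 1614, 486 bp.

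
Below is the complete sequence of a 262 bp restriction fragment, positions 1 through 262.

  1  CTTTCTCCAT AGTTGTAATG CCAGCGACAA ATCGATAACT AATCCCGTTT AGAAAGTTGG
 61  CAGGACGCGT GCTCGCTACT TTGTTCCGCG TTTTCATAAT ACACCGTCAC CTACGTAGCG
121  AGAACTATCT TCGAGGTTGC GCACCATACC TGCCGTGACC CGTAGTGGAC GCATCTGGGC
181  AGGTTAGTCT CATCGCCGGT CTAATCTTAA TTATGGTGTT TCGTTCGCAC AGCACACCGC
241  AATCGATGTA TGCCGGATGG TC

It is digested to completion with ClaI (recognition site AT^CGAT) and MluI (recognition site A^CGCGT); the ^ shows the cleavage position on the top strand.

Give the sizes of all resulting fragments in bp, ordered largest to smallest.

178, 33, 32, 19 bp

ClaI sites (ATCGAT) start at positions 31, 242.
ClaI cuts after base 2 of each site, so after positions 32, 243.
The MluI site (ACGCGT) starts at position 65.
MluI cuts after the first base of each site, so after position 65.
Combined cut positions: 32, 65, 243.
Linear molecule, 3 cuts → 4 fragments:
  1–32 → 32 bp
  33–65 → 33 bp
  66–243 → 178 bp
  244–262 → 19 bp
Sorted largest to smallest: 178, 33, 32, 19 bp.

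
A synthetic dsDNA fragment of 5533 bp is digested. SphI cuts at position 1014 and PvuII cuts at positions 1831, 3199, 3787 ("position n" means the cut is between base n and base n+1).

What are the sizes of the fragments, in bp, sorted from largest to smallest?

1746, 1368, 1014, 817, 588 bp

Combined cut positions (sorted): 1014, 1831, 3199, 3787.
Linear molecule, 4 cuts → 5 fragments:
  1014 − 0 = 1014 bp
  1831 − 1014 = 817 bp
  3199 − 1831 = 1368 bp
  3787 − 3199 = 588 bp
  5533 − 3787 = 1746 bp
Sorted largest to smallest: 1746, 1368, 1014, 817, 588 bp.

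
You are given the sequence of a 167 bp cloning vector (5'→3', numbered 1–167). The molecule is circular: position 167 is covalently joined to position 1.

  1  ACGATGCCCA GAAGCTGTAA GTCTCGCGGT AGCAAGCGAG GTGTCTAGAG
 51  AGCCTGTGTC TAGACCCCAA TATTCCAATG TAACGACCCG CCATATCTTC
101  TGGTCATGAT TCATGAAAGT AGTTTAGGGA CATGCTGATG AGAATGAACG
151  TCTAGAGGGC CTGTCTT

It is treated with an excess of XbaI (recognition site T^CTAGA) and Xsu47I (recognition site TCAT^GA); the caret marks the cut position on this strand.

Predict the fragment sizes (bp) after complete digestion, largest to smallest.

60, 48, 37, 15, 7 bp

XbaI sites (TCTAGA) start at positions 44, 59, 151.
XbaI cuts after the first base of each site, so after positions 44, 59, 151.
Xsu47I sites (TCATGA) start at positions 104, 111.
Xsu47I cuts after base 4 of each site, so after positions 107, 114.
Combined cut positions: 44, 59, 107, 114, 151.
Circular molecule, 5 cuts → 5 fragments:
  45–59 → 15 bp
  60–107 → 48 bp
  108–114 → 7 bp
  115–151 → 37 bp
  152–167 then 1–44 → 16 + 44 = 60 bp
Sorted largest to smallest: 60, 48, 37, 15, 7 bp.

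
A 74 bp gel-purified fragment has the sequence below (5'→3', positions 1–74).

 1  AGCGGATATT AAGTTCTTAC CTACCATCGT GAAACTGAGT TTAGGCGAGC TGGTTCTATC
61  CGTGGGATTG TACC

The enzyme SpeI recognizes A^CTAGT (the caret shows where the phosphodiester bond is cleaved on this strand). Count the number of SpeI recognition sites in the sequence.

0

No occurrence of ACTAGT is present in the sequence.
SpeI does not cut: 0 sites.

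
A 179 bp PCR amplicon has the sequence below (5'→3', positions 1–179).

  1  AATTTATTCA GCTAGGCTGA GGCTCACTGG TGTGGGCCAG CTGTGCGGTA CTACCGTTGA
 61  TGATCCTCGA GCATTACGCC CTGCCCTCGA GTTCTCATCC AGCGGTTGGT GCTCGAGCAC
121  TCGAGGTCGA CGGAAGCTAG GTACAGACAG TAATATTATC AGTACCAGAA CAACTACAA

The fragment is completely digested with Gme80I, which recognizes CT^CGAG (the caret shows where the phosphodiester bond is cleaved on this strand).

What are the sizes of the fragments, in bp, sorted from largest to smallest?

67, 58, 26, 20, 8 bp

Gme80I sites (CTCGAG) start at positions 66, 86, 112, 120.
Gme80I cuts after base 2 of each site, so after positions 67, 87, 113, 121.
Linear molecule, 4 cuts → 5 fragments:
  1–67 → 67 bp
  68–87 → 20 bp
  88–113 → 26 bp
  114–121 → 8 bp
  122–179 → 58 bp
Sorted largest to smallest: 67, 58, 26, 20, 8 bp.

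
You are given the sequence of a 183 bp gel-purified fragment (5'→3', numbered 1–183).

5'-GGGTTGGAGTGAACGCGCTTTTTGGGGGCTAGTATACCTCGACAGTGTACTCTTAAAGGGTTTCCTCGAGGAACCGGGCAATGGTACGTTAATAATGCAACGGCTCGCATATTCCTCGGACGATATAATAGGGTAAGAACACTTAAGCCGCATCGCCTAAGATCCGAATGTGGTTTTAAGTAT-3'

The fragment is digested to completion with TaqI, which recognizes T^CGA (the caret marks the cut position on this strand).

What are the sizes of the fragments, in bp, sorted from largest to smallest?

TaqI sites (TCGA) start at positions 39, 66.
TaqI cuts after the first base of each site, so after positions 39, 66.
Linear molecule, 2 cuts → 3 fragments:
  1–39 → 39 bp
  40–66 → 27 bp
  67–183 → 117 bp
Sorted largest to smallest: 117, 39, 27 bp.

117, 39, 27 bp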